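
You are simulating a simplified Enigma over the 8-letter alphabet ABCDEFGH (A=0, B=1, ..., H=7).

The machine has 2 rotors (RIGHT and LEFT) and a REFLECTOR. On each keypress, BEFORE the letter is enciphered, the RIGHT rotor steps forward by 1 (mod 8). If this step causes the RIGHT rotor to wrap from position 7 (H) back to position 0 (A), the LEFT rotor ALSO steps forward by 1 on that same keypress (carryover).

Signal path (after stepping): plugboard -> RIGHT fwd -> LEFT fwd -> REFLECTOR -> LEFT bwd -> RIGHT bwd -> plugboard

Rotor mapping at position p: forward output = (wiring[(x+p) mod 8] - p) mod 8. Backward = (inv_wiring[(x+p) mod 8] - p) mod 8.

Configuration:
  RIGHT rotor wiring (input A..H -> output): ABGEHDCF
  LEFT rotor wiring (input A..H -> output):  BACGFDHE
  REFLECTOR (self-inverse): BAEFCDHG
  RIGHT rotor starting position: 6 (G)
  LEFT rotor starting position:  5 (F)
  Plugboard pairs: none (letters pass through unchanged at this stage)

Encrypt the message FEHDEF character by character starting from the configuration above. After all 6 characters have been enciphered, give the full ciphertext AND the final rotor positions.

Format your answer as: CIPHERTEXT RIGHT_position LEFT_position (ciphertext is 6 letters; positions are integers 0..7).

Char 1 ('F'): step: R->7, L=5; F->plug->F->R->A->L->G->refl->H->L'->C->R'->C->plug->C
Char 2 ('E'): step: R->0, L->6 (L advanced); E->plug->E->R->H->L->F->refl->D->L'->C->R'->G->plug->G
Char 3 ('H'): step: R->1, L=6; H->plug->H->R->H->L->F->refl->D->L'->C->R'->E->plug->E
Char 4 ('D'): step: R->2, L=6; D->plug->D->R->B->L->G->refl->H->L'->G->R'->G->plug->G
Char 5 ('E'): step: R->3, L=6; E->plug->E->R->C->L->D->refl->F->L'->H->R'->D->plug->D
Char 6 ('F'): step: R->4, L=6; F->plug->F->R->F->L->A->refl->B->L'->A->R'->H->plug->H
Final: ciphertext=CGEGDH, RIGHT=4, LEFT=6

Answer: CGEGDH 4 6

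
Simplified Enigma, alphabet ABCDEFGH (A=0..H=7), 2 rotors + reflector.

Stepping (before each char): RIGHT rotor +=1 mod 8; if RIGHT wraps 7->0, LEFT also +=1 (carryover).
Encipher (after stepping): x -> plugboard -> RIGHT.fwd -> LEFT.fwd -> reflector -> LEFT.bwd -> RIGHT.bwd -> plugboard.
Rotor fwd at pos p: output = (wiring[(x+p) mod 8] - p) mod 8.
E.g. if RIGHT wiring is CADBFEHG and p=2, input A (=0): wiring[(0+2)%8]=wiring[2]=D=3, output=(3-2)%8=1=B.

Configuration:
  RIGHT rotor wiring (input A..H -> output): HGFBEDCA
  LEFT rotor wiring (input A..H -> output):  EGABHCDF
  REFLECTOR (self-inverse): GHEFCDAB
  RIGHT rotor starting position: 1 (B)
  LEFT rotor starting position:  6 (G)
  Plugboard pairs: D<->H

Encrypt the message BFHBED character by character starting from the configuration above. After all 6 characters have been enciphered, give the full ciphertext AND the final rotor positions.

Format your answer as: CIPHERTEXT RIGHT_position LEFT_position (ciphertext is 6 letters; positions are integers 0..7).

Char 1 ('B'): step: R->2, L=6; B->plug->B->R->H->L->E->refl->C->L'->E->R'->H->plug->D
Char 2 ('F'): step: R->3, L=6; F->plug->F->R->E->L->C->refl->E->L'->H->R'->D->plug->H
Char 3 ('H'): step: R->4, L=6; H->plug->D->R->E->L->C->refl->E->L'->H->R'->B->plug->B
Char 4 ('B'): step: R->5, L=6; B->plug->B->R->F->L->D->refl->F->L'->A->R'->F->plug->F
Char 5 ('E'): step: R->6, L=6; E->plug->E->R->H->L->E->refl->C->L'->E->R'->A->plug->A
Char 6 ('D'): step: R->7, L=6; D->plug->H->R->D->L->A->refl->G->L'->C->R'->E->plug->E
Final: ciphertext=DHBFAE, RIGHT=7, LEFT=6

Answer: DHBFAE 7 6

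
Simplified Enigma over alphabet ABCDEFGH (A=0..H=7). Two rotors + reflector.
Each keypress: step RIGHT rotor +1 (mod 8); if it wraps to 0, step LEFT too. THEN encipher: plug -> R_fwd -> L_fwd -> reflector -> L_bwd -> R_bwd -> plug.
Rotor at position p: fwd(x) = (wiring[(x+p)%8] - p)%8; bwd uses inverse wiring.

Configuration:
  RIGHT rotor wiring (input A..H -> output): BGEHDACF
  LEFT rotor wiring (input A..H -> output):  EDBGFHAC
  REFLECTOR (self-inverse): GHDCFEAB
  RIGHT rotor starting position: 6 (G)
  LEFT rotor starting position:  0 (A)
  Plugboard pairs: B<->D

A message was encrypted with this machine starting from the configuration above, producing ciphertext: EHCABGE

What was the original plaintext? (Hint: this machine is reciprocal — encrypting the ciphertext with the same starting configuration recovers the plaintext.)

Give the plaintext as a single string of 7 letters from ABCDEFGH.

Char 1 ('E'): step: R->7, L=0; E->plug->E->R->A->L->E->refl->F->L'->E->R'->F->plug->F
Char 2 ('H'): step: R->0, L->1 (L advanced); H->plug->H->R->F->L->H->refl->B->L'->G->R'->B->plug->D
Char 3 ('C'): step: R->1, L=1; C->plug->C->R->G->L->B->refl->H->L'->F->R'->A->plug->A
Char 4 ('A'): step: R->2, L=1; A->plug->A->R->C->L->F->refl->E->L'->D->R'->F->plug->F
Char 5 ('B'): step: R->3, L=1; B->plug->D->R->H->L->D->refl->C->L'->A->R'->B->plug->D
Char 6 ('G'): step: R->4, L=1; G->plug->G->R->A->L->C->refl->D->L'->H->R'->A->plug->A
Char 7 ('E'): step: R->5, L=1; E->plug->E->R->B->L->A->refl->G->L'->E->R'->D->plug->B

Answer: FDAFDAB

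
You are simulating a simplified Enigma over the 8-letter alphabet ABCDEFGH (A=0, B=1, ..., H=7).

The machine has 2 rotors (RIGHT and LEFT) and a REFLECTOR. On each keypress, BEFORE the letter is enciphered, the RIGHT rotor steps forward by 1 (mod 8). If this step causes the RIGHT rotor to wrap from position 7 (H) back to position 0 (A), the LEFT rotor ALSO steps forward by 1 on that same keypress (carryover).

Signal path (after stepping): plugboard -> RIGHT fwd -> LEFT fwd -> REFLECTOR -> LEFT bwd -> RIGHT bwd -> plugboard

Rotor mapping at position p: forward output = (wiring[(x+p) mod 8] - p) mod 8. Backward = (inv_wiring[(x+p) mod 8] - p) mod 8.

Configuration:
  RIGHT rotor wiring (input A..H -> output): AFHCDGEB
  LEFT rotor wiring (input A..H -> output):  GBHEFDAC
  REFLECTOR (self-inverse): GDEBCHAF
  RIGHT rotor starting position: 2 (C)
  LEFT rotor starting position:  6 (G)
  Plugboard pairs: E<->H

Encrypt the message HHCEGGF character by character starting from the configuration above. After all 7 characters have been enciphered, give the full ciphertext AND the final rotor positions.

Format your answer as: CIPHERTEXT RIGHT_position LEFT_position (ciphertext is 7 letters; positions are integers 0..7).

Answer: AGDHCEH 1 7

Derivation:
Char 1 ('H'): step: R->3, L=6; H->plug->E->R->G->L->H->refl->F->L'->H->R'->A->plug->A
Char 2 ('H'): step: R->4, L=6; H->plug->E->R->E->L->B->refl->D->L'->D->R'->G->plug->G
Char 3 ('C'): step: R->5, L=6; C->plug->C->R->E->L->B->refl->D->L'->D->R'->D->plug->D
Char 4 ('E'): step: R->6, L=6; E->plug->H->R->A->L->C->refl->E->L'->B->R'->E->plug->H
Char 5 ('G'): step: R->7, L=6; G->plug->G->R->H->L->F->refl->H->L'->G->R'->C->plug->C
Char 6 ('G'): step: R->0, L->7 (L advanced); G->plug->G->R->E->L->F->refl->H->L'->B->R'->H->plug->E
Char 7 ('F'): step: R->1, L=7; F->plug->F->R->D->L->A->refl->G->L'->F->R'->E->plug->H
Final: ciphertext=AGDHCEH, RIGHT=1, LEFT=7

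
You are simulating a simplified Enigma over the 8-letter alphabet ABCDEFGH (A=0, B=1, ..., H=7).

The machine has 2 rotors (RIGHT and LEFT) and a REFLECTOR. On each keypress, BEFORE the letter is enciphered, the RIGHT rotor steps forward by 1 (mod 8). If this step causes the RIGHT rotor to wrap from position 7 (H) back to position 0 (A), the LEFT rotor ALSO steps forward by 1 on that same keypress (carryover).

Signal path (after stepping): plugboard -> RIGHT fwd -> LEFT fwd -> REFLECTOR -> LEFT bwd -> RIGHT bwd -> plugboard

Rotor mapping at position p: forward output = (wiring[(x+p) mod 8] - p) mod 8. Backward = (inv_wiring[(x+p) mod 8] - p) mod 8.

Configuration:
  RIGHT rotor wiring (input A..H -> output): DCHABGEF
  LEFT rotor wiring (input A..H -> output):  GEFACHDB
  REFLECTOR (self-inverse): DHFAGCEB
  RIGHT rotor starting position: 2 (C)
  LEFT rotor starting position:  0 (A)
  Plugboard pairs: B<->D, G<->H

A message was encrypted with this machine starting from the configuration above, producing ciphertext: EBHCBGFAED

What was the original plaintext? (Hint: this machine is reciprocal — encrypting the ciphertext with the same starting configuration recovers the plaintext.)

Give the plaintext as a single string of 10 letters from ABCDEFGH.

Answer: GCBDECGCCH

Derivation:
Char 1 ('E'): step: R->3, L=0; E->plug->E->R->C->L->F->refl->C->L'->E->R'->H->plug->G
Char 2 ('B'): step: R->4, L=0; B->plug->D->R->B->L->E->refl->G->L'->A->R'->C->plug->C
Char 3 ('H'): step: R->5, L=0; H->plug->G->R->D->L->A->refl->D->L'->G->R'->D->plug->B
Char 4 ('C'): step: R->6, L=0; C->plug->C->R->F->L->H->refl->B->L'->H->R'->B->plug->D
Char 5 ('B'): step: R->7, L=0; B->plug->D->R->A->L->G->refl->E->L'->B->R'->E->plug->E
Char 6 ('G'): step: R->0, L->1 (L advanced); G->plug->H->R->F->L->C->refl->F->L'->H->R'->C->plug->C
Char 7 ('F'): step: R->1, L=1; F->plug->F->R->D->L->B->refl->H->L'->C->R'->H->plug->G
Char 8 ('A'): step: R->2, L=1; A->plug->A->R->F->L->C->refl->F->L'->H->R'->C->plug->C
Char 9 ('E'): step: R->3, L=1; E->plug->E->R->C->L->H->refl->B->L'->D->R'->C->plug->C
Char 10 ('D'): step: R->4, L=1; D->plug->B->R->C->L->H->refl->B->L'->D->R'->G->plug->H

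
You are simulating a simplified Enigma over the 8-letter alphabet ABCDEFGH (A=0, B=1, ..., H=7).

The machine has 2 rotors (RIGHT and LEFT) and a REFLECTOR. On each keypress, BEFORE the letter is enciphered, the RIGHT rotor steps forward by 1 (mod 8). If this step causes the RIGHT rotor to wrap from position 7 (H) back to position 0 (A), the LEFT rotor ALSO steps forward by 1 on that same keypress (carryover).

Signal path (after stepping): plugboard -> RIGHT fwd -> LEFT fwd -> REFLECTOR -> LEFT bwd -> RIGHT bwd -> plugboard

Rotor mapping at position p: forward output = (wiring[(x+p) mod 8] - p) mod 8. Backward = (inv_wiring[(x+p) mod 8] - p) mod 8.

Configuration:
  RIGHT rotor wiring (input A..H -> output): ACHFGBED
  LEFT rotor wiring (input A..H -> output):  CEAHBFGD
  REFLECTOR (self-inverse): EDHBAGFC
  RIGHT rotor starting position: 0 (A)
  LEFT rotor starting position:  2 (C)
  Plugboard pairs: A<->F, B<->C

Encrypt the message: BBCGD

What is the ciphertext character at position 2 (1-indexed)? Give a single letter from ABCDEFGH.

Char 1 ('B'): step: R->1, L=2; B->plug->C->R->E->L->E->refl->A->L'->G->R'->B->plug->C
Char 2 ('B'): step: R->2, L=2; B->plug->C->R->E->L->E->refl->A->L'->G->R'->G->plug->G

G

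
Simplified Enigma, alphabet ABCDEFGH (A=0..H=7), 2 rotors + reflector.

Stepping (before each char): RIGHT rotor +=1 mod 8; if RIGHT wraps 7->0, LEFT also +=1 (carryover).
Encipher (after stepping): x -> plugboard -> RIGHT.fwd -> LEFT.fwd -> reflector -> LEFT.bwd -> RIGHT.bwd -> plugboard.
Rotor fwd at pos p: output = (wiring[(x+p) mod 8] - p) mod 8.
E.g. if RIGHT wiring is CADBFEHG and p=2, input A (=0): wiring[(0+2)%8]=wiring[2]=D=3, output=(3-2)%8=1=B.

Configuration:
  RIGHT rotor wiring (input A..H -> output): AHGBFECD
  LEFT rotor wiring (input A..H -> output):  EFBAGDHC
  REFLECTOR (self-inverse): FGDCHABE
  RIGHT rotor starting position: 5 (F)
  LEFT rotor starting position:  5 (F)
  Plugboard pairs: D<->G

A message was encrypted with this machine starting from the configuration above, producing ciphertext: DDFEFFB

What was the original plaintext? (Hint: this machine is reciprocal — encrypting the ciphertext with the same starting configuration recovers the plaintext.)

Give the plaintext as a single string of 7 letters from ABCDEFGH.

Char 1 ('D'): step: R->6, L=5; D->plug->G->R->H->L->B->refl->G->L'->A->R'->E->plug->E
Char 2 ('D'): step: R->7, L=5; D->plug->G->R->F->L->E->refl->H->L'->D->R'->H->plug->H
Char 3 ('F'): step: R->0, L->6 (L advanced); F->plug->F->R->E->L->D->refl->C->L'->F->R'->E->plug->E
Char 4 ('E'): step: R->1, L=6; E->plug->E->R->D->L->H->refl->E->L'->B->R'->F->plug->F
Char 5 ('F'): step: R->2, L=6; F->plug->F->R->B->L->E->refl->H->L'->D->R'->C->plug->C
Char 6 ('F'): step: R->3, L=6; F->plug->F->R->F->L->C->refl->D->L'->E->R'->G->plug->D
Char 7 ('B'): step: R->4, L=6; B->plug->B->R->A->L->B->refl->G->L'->C->R'->G->plug->D

Answer: EHEFCDD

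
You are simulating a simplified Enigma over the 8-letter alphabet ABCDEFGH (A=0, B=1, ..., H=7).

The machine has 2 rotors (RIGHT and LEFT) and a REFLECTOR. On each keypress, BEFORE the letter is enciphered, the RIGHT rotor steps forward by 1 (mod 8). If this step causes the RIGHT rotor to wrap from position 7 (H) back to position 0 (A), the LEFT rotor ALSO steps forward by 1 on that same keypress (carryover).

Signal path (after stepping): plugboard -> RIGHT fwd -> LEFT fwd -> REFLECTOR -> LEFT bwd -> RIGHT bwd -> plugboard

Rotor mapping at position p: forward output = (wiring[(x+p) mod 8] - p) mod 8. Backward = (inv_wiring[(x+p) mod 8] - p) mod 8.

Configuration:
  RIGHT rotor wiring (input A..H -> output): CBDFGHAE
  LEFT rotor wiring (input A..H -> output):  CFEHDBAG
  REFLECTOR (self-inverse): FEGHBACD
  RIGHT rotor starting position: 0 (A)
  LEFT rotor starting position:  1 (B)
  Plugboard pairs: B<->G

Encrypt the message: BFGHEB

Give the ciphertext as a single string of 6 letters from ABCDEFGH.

Answer: GGAFFF

Derivation:
Char 1 ('B'): step: R->1, L=1; B->plug->G->R->D->L->C->refl->G->L'->C->R'->B->plug->G
Char 2 ('F'): step: R->2, L=1; F->plug->F->R->C->L->G->refl->C->L'->D->R'->B->plug->G
Char 3 ('G'): step: R->3, L=1; G->plug->B->R->D->L->C->refl->G->L'->C->R'->A->plug->A
Char 4 ('H'): step: R->4, L=1; H->plug->H->R->B->L->D->refl->H->L'->F->R'->F->plug->F
Char 5 ('E'): step: R->5, L=1; E->plug->E->R->E->L->A->refl->F->L'->G->R'->F->plug->F
Char 6 ('B'): step: R->6, L=1; B->plug->G->R->A->L->E->refl->B->L'->H->R'->F->plug->F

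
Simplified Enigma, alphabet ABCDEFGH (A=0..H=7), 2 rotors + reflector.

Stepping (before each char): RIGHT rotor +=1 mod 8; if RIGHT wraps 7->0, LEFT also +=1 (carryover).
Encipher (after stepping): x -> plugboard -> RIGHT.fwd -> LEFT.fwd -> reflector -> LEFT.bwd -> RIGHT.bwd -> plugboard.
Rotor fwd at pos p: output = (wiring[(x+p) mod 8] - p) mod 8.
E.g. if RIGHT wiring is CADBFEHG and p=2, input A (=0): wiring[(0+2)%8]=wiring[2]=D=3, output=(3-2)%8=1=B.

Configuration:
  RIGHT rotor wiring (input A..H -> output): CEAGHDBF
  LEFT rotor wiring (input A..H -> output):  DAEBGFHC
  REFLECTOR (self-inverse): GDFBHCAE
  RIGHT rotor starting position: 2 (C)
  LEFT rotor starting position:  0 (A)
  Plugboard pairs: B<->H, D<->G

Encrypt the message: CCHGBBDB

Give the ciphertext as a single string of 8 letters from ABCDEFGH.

Answer: AHDEAAFC

Derivation:
Char 1 ('C'): step: R->3, L=0; C->plug->C->R->A->L->D->refl->B->L'->D->R'->A->plug->A
Char 2 ('C'): step: R->4, L=0; C->plug->C->R->F->L->F->refl->C->L'->H->R'->B->plug->H
Char 3 ('H'): step: R->5, L=0; H->plug->B->R->E->L->G->refl->A->L'->B->R'->G->plug->D
Char 4 ('G'): step: R->6, L=0; G->plug->D->R->G->L->H->refl->E->L'->C->R'->E->plug->E
Char 5 ('B'): step: R->7, L=0; B->plug->H->R->C->L->E->refl->H->L'->G->R'->A->plug->A
Char 6 ('B'): step: R->0, L->1 (L advanced); B->plug->H->R->F->L->G->refl->A->L'->C->R'->A->plug->A
Char 7 ('D'): step: R->1, L=1; D->plug->G->R->E->L->E->refl->H->L'->A->R'->F->plug->F
Char 8 ('B'): step: R->2, L=1; B->plug->H->R->C->L->A->refl->G->L'->F->R'->C->plug->C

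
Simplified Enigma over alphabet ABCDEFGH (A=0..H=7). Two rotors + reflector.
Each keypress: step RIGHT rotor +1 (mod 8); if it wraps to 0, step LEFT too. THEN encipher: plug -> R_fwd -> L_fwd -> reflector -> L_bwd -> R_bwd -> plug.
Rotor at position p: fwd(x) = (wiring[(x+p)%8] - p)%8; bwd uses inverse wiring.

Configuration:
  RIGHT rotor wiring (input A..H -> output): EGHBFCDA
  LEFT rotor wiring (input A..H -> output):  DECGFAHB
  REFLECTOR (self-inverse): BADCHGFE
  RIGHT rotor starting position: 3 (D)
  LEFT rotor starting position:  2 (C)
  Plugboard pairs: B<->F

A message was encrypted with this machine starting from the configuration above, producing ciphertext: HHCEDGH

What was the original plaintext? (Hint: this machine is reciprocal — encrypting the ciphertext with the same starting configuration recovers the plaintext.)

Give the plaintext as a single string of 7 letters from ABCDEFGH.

Answer: AFDCHHG

Derivation:
Char 1 ('H'): step: R->4, L=2; H->plug->H->R->F->L->H->refl->E->L'->B->R'->A->plug->A
Char 2 ('H'): step: R->5, L=2; H->plug->H->R->A->L->A->refl->B->L'->G->R'->B->plug->F
Char 3 ('C'): step: R->6, L=2; C->plug->C->R->G->L->B->refl->A->L'->A->R'->D->plug->D
Char 4 ('E'): step: R->7, L=2; E->plug->E->R->C->L->D->refl->C->L'->H->R'->C->plug->C
Char 5 ('D'): step: R->0, L->3 (L advanced); D->plug->D->R->B->L->C->refl->D->L'->A->R'->H->plug->H
Char 6 ('G'): step: R->1, L=3; G->plug->G->R->H->L->H->refl->E->L'->D->R'->H->plug->H
Char 7 ('H'): step: R->2, L=3; H->plug->H->R->E->L->G->refl->F->L'->C->R'->G->plug->G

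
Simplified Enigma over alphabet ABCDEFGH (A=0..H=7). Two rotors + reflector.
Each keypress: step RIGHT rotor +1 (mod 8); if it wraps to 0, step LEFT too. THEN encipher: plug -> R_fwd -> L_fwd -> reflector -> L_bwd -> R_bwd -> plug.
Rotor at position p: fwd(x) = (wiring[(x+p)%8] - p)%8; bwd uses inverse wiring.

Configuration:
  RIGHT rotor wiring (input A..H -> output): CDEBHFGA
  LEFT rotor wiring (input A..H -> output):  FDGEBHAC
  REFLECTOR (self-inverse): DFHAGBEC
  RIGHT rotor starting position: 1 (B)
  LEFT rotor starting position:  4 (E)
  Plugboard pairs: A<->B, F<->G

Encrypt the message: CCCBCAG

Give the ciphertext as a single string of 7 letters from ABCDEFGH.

Char 1 ('C'): step: R->2, L=4; C->plug->C->R->F->L->H->refl->C->L'->G->R'->F->plug->G
Char 2 ('C'): step: R->3, L=4; C->plug->C->R->C->L->E->refl->G->L'->D->R'->D->plug->D
Char 3 ('C'): step: R->4, L=4; C->plug->C->R->C->L->E->refl->G->L'->D->R'->A->plug->B
Char 4 ('B'): step: R->5, L=4; B->plug->A->R->A->L->F->refl->B->L'->E->R'->G->plug->F
Char 5 ('C'): step: R->6, L=4; C->plug->C->R->E->L->B->refl->F->L'->A->R'->A->plug->B
Char 6 ('A'): step: R->7, L=4; A->plug->B->R->D->L->G->refl->E->L'->C->R'->E->plug->E
Char 7 ('G'): step: R->0, L->5 (L advanced); G->plug->F->R->F->L->B->refl->F->L'->C->R'->A->plug->B

Answer: GDBFBEB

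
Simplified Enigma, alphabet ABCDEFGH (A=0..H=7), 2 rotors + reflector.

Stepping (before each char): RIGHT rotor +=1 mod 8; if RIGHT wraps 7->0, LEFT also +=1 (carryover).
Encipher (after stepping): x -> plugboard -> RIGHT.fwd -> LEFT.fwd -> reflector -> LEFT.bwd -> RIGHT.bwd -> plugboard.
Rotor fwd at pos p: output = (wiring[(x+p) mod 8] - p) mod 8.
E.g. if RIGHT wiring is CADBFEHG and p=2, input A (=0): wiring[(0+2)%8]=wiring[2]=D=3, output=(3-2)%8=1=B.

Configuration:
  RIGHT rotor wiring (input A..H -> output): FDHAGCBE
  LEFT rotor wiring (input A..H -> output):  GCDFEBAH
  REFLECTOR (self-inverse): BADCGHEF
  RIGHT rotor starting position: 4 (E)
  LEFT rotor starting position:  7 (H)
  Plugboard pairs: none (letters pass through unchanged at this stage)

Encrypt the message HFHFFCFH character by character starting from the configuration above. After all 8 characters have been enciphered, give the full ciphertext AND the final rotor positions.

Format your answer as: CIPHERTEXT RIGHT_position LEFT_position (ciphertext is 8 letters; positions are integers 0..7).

Char 1 ('H'): step: R->5, L=7; H->plug->H->R->B->L->H->refl->F->L'->F->R'->A->plug->A
Char 2 ('F'): step: R->6, L=7; F->plug->F->R->C->L->D->refl->C->L'->G->R'->B->plug->B
Char 3 ('H'): step: R->7, L=7; H->plug->H->R->C->L->D->refl->C->L'->G->R'->B->plug->B
Char 4 ('F'): step: R->0, L->0 (L advanced); F->plug->F->R->C->L->D->refl->C->L'->B->R'->G->plug->G
Char 5 ('F'): step: R->1, L=0; F->plug->F->R->A->L->G->refl->E->L'->E->R'->H->plug->H
Char 6 ('C'): step: R->2, L=0; C->plug->C->R->E->L->E->refl->G->L'->A->R'->D->plug->D
Char 7 ('F'): step: R->3, L=0; F->plug->F->R->C->L->D->refl->C->L'->B->R'->E->plug->E
Char 8 ('H'): step: R->4, L=0; H->plug->H->R->E->L->E->refl->G->L'->A->R'->D->plug->D
Final: ciphertext=ABBGHDED, RIGHT=4, LEFT=0

Answer: ABBGHDED 4 0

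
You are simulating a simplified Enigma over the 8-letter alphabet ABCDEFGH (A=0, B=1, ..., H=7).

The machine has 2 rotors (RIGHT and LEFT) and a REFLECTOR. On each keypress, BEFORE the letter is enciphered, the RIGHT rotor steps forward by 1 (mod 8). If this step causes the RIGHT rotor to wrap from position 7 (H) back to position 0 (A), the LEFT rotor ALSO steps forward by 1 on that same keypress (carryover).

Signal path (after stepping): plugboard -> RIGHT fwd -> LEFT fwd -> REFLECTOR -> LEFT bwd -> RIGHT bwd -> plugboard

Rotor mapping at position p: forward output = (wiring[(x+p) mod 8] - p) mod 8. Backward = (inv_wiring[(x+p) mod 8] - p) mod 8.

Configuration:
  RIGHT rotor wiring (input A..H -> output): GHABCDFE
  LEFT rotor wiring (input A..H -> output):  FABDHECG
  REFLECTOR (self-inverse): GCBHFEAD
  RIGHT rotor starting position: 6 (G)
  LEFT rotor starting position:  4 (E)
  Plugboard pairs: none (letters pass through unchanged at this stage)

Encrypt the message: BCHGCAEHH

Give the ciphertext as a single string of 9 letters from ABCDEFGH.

Answer: CHDCGFCDF

Derivation:
Char 1 ('B'): step: R->7, L=4; B->plug->B->R->H->L->H->refl->D->L'->A->R'->C->plug->C
Char 2 ('C'): step: R->0, L->5 (L advanced); C->plug->C->R->A->L->H->refl->D->L'->E->R'->H->plug->H
Char 3 ('H'): step: R->1, L=5; H->plug->H->R->F->L->E->refl->F->L'->B->R'->D->plug->D
Char 4 ('G'): step: R->2, L=5; G->plug->G->R->E->L->D->refl->H->L'->A->R'->C->plug->C
Char 5 ('C'): step: R->3, L=5; C->plug->C->R->A->L->H->refl->D->L'->E->R'->G->plug->G
Char 6 ('A'): step: R->4, L=5; A->plug->A->R->G->L->G->refl->A->L'->D->R'->F->plug->F
Char 7 ('E'): step: R->5, L=5; E->plug->E->R->C->L->B->refl->C->L'->H->R'->C->plug->C
Char 8 ('H'): step: R->6, L=5; H->plug->H->R->F->L->E->refl->F->L'->B->R'->D->plug->D
Char 9 ('H'): step: R->7, L=5; H->plug->H->R->G->L->G->refl->A->L'->D->R'->F->plug->F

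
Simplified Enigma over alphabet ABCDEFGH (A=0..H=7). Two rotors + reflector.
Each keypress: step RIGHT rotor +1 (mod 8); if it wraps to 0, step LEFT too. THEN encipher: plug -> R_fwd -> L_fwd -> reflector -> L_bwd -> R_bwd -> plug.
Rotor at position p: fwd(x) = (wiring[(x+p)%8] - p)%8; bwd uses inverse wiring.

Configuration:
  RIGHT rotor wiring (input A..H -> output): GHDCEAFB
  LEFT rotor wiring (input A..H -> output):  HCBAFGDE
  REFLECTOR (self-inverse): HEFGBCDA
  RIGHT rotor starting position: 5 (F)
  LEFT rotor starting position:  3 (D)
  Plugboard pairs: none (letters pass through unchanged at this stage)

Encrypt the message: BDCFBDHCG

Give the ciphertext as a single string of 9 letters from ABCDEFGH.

Char 1 ('B'): step: R->6, L=3; B->plug->B->R->D->L->A->refl->H->L'->G->R'->G->plug->G
Char 2 ('D'): step: R->7, L=3; D->plug->D->R->E->L->B->refl->E->L'->F->R'->F->plug->F
Char 3 ('C'): step: R->0, L->4 (L advanced); C->plug->C->R->D->L->A->refl->H->L'->C->R'->D->plug->D
Char 4 ('F'): step: R->1, L=4; F->plug->F->R->E->L->D->refl->G->L'->F->R'->H->plug->H
Char 5 ('B'): step: R->2, L=4; B->plug->B->R->A->L->B->refl->E->L'->H->R'->F->plug->F
Char 6 ('D'): step: R->3, L=4; D->plug->D->R->C->L->H->refl->A->L'->D->R'->F->plug->F
Char 7 ('H'): step: R->4, L=4; H->plug->H->R->G->L->F->refl->C->L'->B->R'->C->plug->C
Char 8 ('C'): step: R->5, L=4; C->plug->C->R->E->L->D->refl->G->L'->F->R'->G->plug->G
Char 9 ('G'): step: R->6, L=4; G->plug->G->R->G->L->F->refl->C->L'->B->R'->D->plug->D

Answer: GFDHFFCGD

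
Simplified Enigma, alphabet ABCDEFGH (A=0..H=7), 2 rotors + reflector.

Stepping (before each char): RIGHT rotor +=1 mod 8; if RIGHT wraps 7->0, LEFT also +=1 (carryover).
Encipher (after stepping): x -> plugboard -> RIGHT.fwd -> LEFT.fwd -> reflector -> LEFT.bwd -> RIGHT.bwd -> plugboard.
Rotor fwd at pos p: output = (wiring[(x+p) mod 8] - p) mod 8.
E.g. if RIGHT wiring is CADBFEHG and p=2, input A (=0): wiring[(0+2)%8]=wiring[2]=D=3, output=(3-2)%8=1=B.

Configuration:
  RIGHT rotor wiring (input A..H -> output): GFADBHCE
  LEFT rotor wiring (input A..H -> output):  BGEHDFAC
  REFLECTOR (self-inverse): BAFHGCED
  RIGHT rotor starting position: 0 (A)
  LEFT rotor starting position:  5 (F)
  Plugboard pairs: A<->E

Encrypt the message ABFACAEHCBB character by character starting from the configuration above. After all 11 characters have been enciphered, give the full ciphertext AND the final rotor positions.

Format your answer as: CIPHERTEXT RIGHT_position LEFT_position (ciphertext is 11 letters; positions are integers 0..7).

Answer: CDDCFBDABGE 3 6

Derivation:
Char 1 ('A'): step: R->1, L=5; A->plug->E->R->G->L->C->refl->F->L'->C->R'->C->plug->C
Char 2 ('B'): step: R->2, L=5; B->plug->B->R->B->L->D->refl->H->L'->F->R'->D->plug->D
Char 3 ('F'): step: R->3, L=5; F->plug->F->R->D->L->E->refl->G->L'->H->R'->D->plug->D
Char 4 ('A'): step: R->4, L=5; A->plug->E->R->C->L->F->refl->C->L'->G->R'->C->plug->C
Char 5 ('C'): step: R->5, L=5; C->plug->C->R->H->L->G->refl->E->L'->D->R'->F->plug->F
Char 6 ('A'): step: R->6, L=5; A->plug->E->R->C->L->F->refl->C->L'->G->R'->B->plug->B
Char 7 ('E'): step: R->7, L=5; E->plug->A->R->F->L->H->refl->D->L'->B->R'->D->plug->D
Char 8 ('H'): step: R->0, L->6 (L advanced); H->plug->H->R->E->L->G->refl->E->L'->B->R'->E->plug->A
Char 9 ('C'): step: R->1, L=6; C->plug->C->R->C->L->D->refl->H->L'->H->R'->B->plug->B
Char 10 ('B'): step: R->2, L=6; B->plug->B->R->B->L->E->refl->G->L'->E->R'->G->plug->G
Char 11 ('B'): step: R->3, L=6; B->plug->B->R->G->L->F->refl->C->L'->A->R'->A->plug->E
Final: ciphertext=CDDCFBDABGE, RIGHT=3, LEFT=6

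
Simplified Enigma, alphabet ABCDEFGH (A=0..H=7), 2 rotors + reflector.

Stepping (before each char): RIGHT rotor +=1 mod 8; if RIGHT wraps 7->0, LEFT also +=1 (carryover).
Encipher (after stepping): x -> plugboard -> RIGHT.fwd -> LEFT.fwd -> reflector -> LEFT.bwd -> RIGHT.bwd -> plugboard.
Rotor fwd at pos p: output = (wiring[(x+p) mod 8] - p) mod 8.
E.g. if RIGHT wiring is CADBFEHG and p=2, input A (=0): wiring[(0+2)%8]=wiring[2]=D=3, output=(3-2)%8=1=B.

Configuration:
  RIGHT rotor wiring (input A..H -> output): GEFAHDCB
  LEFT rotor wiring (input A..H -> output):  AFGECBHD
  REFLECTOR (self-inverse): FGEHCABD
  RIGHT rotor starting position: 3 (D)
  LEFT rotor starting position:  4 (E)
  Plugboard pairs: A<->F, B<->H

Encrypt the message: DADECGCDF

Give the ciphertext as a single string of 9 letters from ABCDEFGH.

Char 1 ('D'): step: R->4, L=4; D->plug->D->R->F->L->B->refl->G->L'->A->R'->F->plug->A
Char 2 ('A'): step: R->5, L=4; A->plug->F->R->A->L->G->refl->B->L'->F->R'->B->plug->H
Char 3 ('D'): step: R->6, L=4; D->plug->D->R->G->L->C->refl->E->L'->E->R'->A->plug->F
Char 4 ('E'): step: R->7, L=4; E->plug->E->R->B->L->F->refl->A->L'->H->R'->B->plug->H
Char 5 ('C'): step: R->0, L->5 (L advanced); C->plug->C->R->F->L->B->refl->G->L'->C->R'->G->plug->G
Char 6 ('G'): step: R->1, L=5; G->plug->G->R->A->L->E->refl->C->L'->B->R'->F->plug->A
Char 7 ('C'): step: R->2, L=5; C->plug->C->R->F->L->B->refl->G->L'->C->R'->H->plug->B
Char 8 ('D'): step: R->3, L=5; D->plug->D->R->H->L->F->refl->A->L'->E->R'->B->plug->H
Char 9 ('F'): step: R->4, L=5; F->plug->A->R->D->L->D->refl->H->L'->G->R'->C->plug->C

Answer: AHFHGABHC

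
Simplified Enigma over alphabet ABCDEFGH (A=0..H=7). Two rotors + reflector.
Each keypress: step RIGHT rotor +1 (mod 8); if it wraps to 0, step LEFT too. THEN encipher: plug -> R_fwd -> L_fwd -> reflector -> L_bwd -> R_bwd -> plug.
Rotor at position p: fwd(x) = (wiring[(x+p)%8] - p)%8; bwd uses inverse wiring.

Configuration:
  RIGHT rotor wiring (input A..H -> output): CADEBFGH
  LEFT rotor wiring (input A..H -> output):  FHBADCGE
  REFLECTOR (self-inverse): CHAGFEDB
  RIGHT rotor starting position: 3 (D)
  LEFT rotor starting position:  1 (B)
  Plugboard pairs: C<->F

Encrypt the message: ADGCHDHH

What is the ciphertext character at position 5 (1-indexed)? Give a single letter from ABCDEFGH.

Char 1 ('A'): step: R->4, L=1; A->plug->A->R->F->L->F->refl->E->L'->H->R'->G->plug->G
Char 2 ('D'): step: R->5, L=1; D->plug->D->R->F->L->F->refl->E->L'->H->R'->G->plug->G
Char 3 ('G'): step: R->6, L=1; G->plug->G->R->D->L->C->refl->A->L'->B->R'->B->plug->B
Char 4 ('C'): step: R->7, L=1; C->plug->F->R->C->L->H->refl->B->L'->E->R'->D->plug->D
Char 5 ('H'): step: R->0, L->2 (L advanced); H->plug->H->R->H->L->F->refl->E->L'->E->R'->D->plug->D

D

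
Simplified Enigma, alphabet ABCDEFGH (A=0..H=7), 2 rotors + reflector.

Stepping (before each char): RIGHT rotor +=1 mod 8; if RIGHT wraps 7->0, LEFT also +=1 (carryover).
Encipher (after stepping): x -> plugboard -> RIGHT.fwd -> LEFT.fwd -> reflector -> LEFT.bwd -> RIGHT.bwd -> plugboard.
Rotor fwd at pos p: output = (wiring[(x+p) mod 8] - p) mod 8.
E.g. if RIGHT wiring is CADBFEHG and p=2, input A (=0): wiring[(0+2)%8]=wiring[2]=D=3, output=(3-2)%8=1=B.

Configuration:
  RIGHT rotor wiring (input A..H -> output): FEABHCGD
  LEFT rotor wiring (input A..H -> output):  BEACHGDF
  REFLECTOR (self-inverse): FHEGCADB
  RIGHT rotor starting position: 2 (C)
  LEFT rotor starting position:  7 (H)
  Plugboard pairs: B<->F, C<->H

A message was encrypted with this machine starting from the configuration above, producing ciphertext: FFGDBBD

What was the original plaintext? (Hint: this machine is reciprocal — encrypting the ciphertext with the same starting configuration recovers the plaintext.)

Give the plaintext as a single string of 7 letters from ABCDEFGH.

Answer: EADBAEB

Derivation:
Char 1 ('F'): step: R->3, L=7; F->plug->B->R->E->L->D->refl->G->L'->A->R'->E->plug->E
Char 2 ('F'): step: R->4, L=7; F->plug->B->R->G->L->H->refl->B->L'->D->R'->A->plug->A
Char 3 ('G'): step: R->5, L=7; G->plug->G->R->E->L->D->refl->G->L'->A->R'->D->plug->D
Char 4 ('D'): step: R->6, L=7; D->plug->D->R->G->L->H->refl->B->L'->D->R'->F->plug->B
Char 5 ('B'): step: R->7, L=7; B->plug->F->R->A->L->G->refl->D->L'->E->R'->A->plug->A
Char 6 ('B'): step: R->0, L->0 (L advanced); B->plug->F->R->C->L->A->refl->F->L'->H->R'->E->plug->E
Char 7 ('D'): step: R->1, L=0; D->plug->D->R->G->L->D->refl->G->L'->F->R'->F->plug->B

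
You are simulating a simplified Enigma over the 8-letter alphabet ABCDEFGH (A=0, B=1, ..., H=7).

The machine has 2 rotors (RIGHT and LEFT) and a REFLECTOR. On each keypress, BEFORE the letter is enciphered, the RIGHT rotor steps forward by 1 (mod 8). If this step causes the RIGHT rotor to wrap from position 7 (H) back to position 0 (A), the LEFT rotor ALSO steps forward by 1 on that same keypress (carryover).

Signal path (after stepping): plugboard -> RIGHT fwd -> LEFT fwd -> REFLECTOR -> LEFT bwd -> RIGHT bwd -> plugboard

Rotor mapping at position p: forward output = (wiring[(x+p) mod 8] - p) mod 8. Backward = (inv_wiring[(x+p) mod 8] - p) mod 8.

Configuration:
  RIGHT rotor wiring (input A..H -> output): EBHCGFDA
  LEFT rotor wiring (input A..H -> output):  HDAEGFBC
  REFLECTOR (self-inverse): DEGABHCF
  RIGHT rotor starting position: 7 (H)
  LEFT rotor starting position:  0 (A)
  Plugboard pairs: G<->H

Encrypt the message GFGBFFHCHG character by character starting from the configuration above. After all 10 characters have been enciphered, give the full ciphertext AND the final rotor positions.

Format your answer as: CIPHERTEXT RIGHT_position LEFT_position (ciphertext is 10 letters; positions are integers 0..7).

Answer: CDBFAHGBFD 1 2

Derivation:
Char 1 ('G'): step: R->0, L->1 (L advanced); G->plug->H->R->A->L->C->refl->G->L'->H->R'->C->plug->C
Char 2 ('F'): step: R->1, L=1; F->plug->F->R->C->L->D->refl->A->L'->F->R'->D->plug->D
Char 3 ('G'): step: R->2, L=1; G->plug->H->R->H->L->G->refl->C->L'->A->R'->B->plug->B
Char 4 ('B'): step: R->3, L=1; B->plug->B->R->D->L->F->refl->H->L'->B->R'->F->plug->F
Char 5 ('F'): step: R->4, L=1; F->plug->F->R->F->L->A->refl->D->L'->C->R'->A->plug->A
Char 6 ('F'): step: R->5, L=1; F->plug->F->R->C->L->D->refl->A->L'->F->R'->G->plug->H
Char 7 ('H'): step: R->6, L=1; H->plug->G->R->A->L->C->refl->G->L'->H->R'->H->plug->G
Char 8 ('C'): step: R->7, L=1; C->plug->C->R->C->L->D->refl->A->L'->F->R'->B->plug->B
Char 9 ('H'): step: R->0, L->2 (L advanced); H->plug->G->R->D->L->D->refl->A->L'->F->R'->F->plug->F
Char 10 ('G'): step: R->1, L=2; G->plug->H->R->D->L->D->refl->A->L'->F->R'->D->plug->D
Final: ciphertext=CDBFAHGBFD, RIGHT=1, LEFT=2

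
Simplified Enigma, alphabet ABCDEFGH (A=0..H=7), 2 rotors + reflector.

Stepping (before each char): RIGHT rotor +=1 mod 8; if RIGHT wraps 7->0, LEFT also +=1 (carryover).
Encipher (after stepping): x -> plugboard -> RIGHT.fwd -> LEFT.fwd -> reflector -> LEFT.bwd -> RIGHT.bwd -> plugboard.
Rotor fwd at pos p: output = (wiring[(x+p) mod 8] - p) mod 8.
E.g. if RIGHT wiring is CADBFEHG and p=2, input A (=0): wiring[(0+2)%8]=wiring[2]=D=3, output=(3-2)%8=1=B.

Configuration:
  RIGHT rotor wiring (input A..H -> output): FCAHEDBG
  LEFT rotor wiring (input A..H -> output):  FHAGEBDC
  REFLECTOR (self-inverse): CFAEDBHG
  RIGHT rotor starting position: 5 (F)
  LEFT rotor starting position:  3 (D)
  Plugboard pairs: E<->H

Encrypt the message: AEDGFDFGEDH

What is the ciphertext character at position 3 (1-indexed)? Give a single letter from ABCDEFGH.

Char 1 ('A'): step: R->6, L=3; A->plug->A->R->D->L->A->refl->C->L'->F->R'->H->plug->E
Char 2 ('E'): step: R->7, L=3; E->plug->H->R->C->L->G->refl->H->L'->E->R'->G->plug->G
Char 3 ('D'): step: R->0, L->4 (L advanced); D->plug->D->R->H->L->C->refl->A->L'->A->R'->C->plug->C

C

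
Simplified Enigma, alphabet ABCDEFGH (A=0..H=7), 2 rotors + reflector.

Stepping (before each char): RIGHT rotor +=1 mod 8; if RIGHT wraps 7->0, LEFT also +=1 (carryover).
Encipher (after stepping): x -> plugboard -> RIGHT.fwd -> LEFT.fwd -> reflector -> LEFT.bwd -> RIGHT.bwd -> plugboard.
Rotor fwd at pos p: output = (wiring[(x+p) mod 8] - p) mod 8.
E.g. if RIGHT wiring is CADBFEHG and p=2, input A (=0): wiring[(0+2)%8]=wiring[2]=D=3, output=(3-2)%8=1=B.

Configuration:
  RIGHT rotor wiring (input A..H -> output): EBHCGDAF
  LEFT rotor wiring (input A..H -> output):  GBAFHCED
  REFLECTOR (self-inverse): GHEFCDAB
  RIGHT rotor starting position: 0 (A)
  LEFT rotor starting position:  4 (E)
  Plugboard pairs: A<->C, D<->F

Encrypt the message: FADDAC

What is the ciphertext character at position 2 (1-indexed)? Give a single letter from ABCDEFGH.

Char 1 ('F'): step: R->1, L=4; F->plug->D->R->F->L->F->refl->D->L'->A->R'->A->plug->C
Char 2 ('A'): step: R->2, L=4; A->plug->C->R->E->L->C->refl->E->L'->G->R'->E->plug->E

E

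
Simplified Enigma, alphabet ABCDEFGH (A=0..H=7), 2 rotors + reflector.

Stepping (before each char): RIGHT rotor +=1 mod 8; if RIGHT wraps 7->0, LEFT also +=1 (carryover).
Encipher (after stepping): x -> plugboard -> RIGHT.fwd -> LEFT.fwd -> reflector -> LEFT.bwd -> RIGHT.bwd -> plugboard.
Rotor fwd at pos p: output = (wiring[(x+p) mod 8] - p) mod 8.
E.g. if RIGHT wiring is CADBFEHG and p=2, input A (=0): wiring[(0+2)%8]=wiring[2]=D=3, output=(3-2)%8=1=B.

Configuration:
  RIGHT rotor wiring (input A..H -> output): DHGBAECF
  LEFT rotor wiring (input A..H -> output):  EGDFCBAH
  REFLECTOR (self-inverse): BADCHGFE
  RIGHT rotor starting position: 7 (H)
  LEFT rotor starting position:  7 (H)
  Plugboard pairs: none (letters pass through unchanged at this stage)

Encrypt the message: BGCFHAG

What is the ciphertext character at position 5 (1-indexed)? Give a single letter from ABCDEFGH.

Char 1 ('B'): step: R->0, L->0 (L advanced); B->plug->B->R->H->L->H->refl->E->L'->A->R'->E->plug->E
Char 2 ('G'): step: R->1, L=0; G->plug->G->R->E->L->C->refl->D->L'->C->R'->H->plug->H
Char 3 ('C'): step: R->2, L=0; C->plug->C->R->G->L->A->refl->B->L'->F->R'->H->plug->H
Char 4 ('F'): step: R->3, L=0; F->plug->F->R->A->L->E->refl->H->L'->H->R'->D->plug->D
Char 5 ('H'): step: R->4, L=0; H->plug->H->R->F->L->B->refl->A->L'->G->R'->C->plug->C

C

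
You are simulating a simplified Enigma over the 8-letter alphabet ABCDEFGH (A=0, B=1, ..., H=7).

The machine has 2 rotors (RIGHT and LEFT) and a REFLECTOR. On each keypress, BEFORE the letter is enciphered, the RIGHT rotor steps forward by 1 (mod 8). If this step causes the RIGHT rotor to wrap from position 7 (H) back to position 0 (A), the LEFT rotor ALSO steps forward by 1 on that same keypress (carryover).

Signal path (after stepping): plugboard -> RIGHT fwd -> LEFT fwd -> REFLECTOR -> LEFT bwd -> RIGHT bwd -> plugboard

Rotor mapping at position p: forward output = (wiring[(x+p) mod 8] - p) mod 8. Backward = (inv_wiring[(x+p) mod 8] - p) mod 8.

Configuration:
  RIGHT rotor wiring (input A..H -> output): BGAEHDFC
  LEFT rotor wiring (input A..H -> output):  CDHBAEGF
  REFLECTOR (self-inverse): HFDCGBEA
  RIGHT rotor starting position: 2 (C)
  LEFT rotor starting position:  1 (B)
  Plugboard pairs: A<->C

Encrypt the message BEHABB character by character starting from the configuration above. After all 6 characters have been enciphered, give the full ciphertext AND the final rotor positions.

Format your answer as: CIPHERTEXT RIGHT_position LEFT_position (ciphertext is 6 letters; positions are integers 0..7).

Answer: ABFECC 0 2

Derivation:
Char 1 ('B'): step: R->3, L=1; B->plug->B->R->E->L->D->refl->C->L'->A->R'->C->plug->A
Char 2 ('E'): step: R->4, L=1; E->plug->E->R->F->L->F->refl->B->L'->H->R'->B->plug->B
Char 3 ('H'): step: R->5, L=1; H->plug->H->R->C->L->A->refl->H->L'->D->R'->F->plug->F
Char 4 ('A'): step: R->6, L=1; A->plug->C->R->D->L->H->refl->A->L'->C->R'->E->plug->E
Char 5 ('B'): step: R->7, L=1; B->plug->B->R->C->L->A->refl->H->L'->D->R'->A->plug->C
Char 6 ('B'): step: R->0, L->2 (L advanced); B->plug->B->R->G->L->A->refl->H->L'->B->R'->A->plug->C
Final: ciphertext=ABFECC, RIGHT=0, LEFT=2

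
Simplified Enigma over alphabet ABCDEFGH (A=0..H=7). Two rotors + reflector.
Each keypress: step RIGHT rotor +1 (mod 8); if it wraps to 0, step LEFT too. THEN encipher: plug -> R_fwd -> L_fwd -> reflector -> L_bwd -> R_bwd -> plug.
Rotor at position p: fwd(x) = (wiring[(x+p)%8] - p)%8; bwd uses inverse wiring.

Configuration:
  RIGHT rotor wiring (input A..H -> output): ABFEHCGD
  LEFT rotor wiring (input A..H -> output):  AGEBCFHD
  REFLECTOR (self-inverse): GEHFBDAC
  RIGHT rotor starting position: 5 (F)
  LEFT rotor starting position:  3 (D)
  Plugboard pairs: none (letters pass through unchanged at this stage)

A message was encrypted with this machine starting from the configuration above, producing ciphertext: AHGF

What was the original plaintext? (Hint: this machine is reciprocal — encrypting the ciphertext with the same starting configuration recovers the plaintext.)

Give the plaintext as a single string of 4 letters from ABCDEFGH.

Char 1 ('A'): step: R->6, L=3; A->plug->A->R->A->L->G->refl->A->L'->E->R'->H->plug->H
Char 2 ('H'): step: R->7, L=3; H->plug->H->R->H->L->B->refl->E->L'->D->R'->G->plug->G
Char 3 ('G'): step: R->0, L->4 (L advanced); G->plug->G->R->G->L->A->refl->G->L'->A->R'->A->plug->A
Char 4 ('F'): step: R->1, L=4; F->plug->F->R->F->L->C->refl->H->L'->D->R'->C->plug->C

Answer: HGAC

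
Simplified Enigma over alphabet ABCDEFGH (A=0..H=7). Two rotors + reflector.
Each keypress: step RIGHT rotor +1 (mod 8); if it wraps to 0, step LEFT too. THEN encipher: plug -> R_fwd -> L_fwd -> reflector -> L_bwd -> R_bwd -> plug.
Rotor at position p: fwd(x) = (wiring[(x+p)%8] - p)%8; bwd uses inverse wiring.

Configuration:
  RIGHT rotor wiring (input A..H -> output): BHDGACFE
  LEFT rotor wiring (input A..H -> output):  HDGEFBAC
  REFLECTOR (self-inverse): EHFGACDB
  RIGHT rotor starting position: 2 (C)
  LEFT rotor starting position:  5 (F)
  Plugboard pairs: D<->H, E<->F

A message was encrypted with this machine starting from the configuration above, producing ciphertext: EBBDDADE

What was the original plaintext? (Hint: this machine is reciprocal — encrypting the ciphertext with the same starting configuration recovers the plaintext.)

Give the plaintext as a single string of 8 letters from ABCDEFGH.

Answer: BFCHADGC

Derivation:
Char 1 ('E'): step: R->3, L=5; E->plug->F->R->G->L->H->refl->B->L'->F->R'->B->plug->B
Char 2 ('B'): step: R->4, L=5; B->plug->B->R->G->L->H->refl->B->L'->F->R'->E->plug->F
Char 3 ('B'): step: R->5, L=5; B->plug->B->R->A->L->E->refl->A->L'->H->R'->C->plug->C
Char 4 ('D'): step: R->6, L=5; D->plug->H->R->E->L->G->refl->D->L'->B->R'->D->plug->H
Char 5 ('D'): step: R->7, L=5; D->plug->H->R->G->L->H->refl->B->L'->F->R'->A->plug->A
Char 6 ('A'): step: R->0, L->6 (L advanced); A->plug->A->R->B->L->E->refl->A->L'->E->R'->H->plug->D
Char 7 ('D'): step: R->1, L=6; D->plug->H->R->A->L->C->refl->F->L'->D->R'->G->plug->G
Char 8 ('E'): step: R->2, L=6; E->plug->F->R->C->L->B->refl->H->L'->G->R'->C->plug->C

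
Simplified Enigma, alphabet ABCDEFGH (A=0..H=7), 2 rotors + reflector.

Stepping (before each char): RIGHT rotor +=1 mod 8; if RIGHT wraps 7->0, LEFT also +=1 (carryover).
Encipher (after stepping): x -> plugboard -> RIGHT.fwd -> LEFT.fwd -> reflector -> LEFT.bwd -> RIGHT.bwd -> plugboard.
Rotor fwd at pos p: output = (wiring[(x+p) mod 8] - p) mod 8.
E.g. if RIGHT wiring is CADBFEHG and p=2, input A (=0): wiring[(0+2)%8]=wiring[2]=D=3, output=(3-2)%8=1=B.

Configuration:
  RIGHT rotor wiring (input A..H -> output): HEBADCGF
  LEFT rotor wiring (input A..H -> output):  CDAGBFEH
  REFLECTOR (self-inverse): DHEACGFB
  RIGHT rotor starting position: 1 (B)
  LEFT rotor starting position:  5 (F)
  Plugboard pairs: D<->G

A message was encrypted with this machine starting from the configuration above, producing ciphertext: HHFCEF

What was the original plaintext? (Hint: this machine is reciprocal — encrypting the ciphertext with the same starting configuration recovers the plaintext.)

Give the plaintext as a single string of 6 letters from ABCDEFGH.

Char 1 ('H'): step: R->2, L=5; H->plug->H->R->C->L->C->refl->E->L'->H->R'->A->plug->A
Char 2 ('H'): step: R->3, L=5; H->plug->H->R->G->L->B->refl->H->L'->B->R'->G->plug->D
Char 3 ('F'): step: R->4, L=5; F->plug->F->R->A->L->A->refl->D->L'->F->R'->G->plug->D
Char 4 ('C'): step: R->5, L=5; C->plug->C->R->A->L->A->refl->D->L'->F->R'->A->plug->A
Char 5 ('E'): step: R->6, L=5; E->plug->E->R->D->L->F->refl->G->L'->E->R'->H->plug->H
Char 6 ('F'): step: R->7, L=5; F->plug->F->R->E->L->G->refl->F->L'->D->R'->G->plug->D

Answer: ADDAHD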